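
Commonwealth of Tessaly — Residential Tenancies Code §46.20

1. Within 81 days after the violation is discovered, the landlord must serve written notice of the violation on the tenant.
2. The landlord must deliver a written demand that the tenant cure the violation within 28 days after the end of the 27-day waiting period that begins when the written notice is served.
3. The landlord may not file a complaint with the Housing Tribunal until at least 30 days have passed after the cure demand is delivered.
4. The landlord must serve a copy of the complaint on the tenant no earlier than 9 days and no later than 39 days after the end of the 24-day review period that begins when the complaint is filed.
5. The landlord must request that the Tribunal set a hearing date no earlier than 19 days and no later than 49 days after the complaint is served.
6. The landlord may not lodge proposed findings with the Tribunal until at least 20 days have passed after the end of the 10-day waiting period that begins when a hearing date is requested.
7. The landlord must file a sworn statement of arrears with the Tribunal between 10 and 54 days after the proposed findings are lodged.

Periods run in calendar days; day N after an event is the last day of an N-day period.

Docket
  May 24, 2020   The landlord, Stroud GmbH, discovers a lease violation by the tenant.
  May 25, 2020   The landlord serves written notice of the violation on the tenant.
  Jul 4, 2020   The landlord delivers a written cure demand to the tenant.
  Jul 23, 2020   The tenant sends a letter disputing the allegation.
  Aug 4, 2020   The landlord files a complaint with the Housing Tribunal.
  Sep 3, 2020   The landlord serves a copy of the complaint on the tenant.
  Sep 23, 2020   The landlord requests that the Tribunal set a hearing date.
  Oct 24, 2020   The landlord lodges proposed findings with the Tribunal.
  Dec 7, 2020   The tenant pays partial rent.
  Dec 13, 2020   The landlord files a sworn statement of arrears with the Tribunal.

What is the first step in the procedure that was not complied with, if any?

(1) due by May 24, 2020 + 81 days = Aug 13, 2020; May 25, 2020 is within that limit.
(2) due by Jun 21, 2020 + 28 days = Jul 19, 2020; done Jul 4, 2020 — timely.
(3) permitted from Jul 4, 2020 + 30 days = Aug 3, 2020 onward; Aug 4, 2020 is on or after that date.
(4) the permitted window runs from Aug 28, 2020 + 9 = Sep 6, 2020 to Aug 28, 2020 + 39 = Oct 6, 2020; Sep 3, 2020 is 3 days too early.

Step 4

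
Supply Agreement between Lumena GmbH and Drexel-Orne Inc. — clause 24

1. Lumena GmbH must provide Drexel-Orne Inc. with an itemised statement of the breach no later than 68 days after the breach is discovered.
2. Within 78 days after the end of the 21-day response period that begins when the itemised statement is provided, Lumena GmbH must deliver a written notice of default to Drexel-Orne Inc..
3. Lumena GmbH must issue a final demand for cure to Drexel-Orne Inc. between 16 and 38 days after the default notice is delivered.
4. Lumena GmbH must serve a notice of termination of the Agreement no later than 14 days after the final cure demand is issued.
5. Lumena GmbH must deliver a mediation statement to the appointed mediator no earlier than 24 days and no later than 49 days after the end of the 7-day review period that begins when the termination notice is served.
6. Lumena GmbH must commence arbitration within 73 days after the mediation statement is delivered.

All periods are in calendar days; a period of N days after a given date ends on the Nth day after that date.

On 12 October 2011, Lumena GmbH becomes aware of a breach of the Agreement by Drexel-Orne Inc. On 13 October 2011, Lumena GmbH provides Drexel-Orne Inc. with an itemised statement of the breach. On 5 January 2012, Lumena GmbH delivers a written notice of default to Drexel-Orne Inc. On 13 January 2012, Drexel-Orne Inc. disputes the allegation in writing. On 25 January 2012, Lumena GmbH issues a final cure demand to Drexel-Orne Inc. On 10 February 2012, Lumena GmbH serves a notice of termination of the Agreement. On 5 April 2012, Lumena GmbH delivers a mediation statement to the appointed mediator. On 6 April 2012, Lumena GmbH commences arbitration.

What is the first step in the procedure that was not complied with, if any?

Step 4

(1) due by 12 October 2011 + 68 days = 19 December 2011; 13 October 2011 is within that limit.
(2) due by 3 November 2011 + 78 days = 20 January 2012; done 5 January 2012 — timely.
(3) the permitted window runs from 5 January 2012 + 16 = 21 January 2012 to 5 January 2012 + 38 = 12 February 2012; 25 January 2012 falls inside that range.
(4) due by 25 January 2012 + 14 days = 8 February 2012; done 10 February 2012 — 2 days late.
That is the first point of non-compliance.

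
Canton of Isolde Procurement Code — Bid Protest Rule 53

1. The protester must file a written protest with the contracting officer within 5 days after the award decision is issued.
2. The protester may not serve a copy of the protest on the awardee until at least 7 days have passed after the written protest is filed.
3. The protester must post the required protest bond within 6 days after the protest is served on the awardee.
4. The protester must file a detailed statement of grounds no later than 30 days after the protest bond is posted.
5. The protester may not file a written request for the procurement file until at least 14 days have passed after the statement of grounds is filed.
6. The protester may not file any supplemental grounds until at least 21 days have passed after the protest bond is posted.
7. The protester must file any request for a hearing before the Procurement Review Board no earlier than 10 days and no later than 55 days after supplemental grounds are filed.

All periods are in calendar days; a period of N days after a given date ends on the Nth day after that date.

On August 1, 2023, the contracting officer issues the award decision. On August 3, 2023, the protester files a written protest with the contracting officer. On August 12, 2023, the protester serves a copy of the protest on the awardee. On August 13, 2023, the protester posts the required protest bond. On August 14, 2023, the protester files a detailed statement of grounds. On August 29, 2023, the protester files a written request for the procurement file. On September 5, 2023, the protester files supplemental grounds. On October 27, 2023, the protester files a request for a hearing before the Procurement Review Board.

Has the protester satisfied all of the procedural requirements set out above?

Yes

(1) due by August 1, 2023 + 5 days = August 6, 2023; completed August 3, 2023, before the deadline.
(2) permitted from August 3, 2023 + 7 days = August 10, 2023 onward; done August 12, 2023 — permitted.
(3) due by August 12, 2023 + 6 days = August 18, 2023; done August 13, 2023 — timely.
(4) due by August 13, 2023 + 30 days = September 12, 2023; done August 14, 2023 — timely.
(5) permitted from August 14, 2023 + 14 days = August 28, 2023 onward; August 29, 2023 is on or after that date.
(6) permitted from August 13, 2023 + 21 days = September 3, 2023 onward; done September 5, 2023, after the minimum wait.
(7) the permitted window runs from September 5, 2023 + 10 = September 15, 2023 to September 5, 2023 + 55 = October 30, 2023; done October 27, 2023, which is between those dates.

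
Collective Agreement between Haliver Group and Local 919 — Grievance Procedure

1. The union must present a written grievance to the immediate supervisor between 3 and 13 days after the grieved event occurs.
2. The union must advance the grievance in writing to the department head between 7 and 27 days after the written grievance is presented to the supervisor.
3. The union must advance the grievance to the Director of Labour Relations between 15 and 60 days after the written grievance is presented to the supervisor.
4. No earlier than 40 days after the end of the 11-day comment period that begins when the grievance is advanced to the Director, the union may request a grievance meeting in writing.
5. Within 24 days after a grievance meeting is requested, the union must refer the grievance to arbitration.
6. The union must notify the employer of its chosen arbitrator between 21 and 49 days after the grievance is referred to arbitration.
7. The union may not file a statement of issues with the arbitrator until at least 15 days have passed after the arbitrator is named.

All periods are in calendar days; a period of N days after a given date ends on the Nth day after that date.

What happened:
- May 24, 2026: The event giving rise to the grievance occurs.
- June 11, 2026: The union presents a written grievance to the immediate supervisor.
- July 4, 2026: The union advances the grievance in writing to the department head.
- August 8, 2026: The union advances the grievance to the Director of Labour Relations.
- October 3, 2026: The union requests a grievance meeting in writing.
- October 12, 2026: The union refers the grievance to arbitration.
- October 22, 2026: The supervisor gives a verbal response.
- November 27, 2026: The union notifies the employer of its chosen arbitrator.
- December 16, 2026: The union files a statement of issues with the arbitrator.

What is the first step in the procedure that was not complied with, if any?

Step 1

(1) the permitted window runs from May 24, 2026 + 3 = May 27, 2026 to May 24, 2026 + 13 = June 6, 2026; June 11, 2026 is 5 days past the end of the window.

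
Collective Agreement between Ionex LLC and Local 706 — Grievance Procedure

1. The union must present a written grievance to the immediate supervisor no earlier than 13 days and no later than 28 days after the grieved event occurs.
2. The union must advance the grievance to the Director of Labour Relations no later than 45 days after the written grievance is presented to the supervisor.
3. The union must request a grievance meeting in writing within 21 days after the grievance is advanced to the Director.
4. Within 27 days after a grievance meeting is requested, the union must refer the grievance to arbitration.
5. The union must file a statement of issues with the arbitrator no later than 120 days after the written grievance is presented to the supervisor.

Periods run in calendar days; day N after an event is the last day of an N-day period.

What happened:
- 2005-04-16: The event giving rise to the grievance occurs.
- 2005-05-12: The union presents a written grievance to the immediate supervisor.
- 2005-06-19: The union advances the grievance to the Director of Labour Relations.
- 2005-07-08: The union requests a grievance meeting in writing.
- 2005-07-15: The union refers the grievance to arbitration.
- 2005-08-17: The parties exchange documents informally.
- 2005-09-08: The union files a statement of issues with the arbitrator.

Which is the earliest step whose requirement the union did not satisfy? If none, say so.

Step 1: the window is 13–28 days after 2005-04-16 (when the grieved event occurs), so 2005-04-29 through 2005-05-14; done 2005-05-12 — within the window.
Step 2: 45 days after 2005-05-12 (when the written grievance is presented to the supervisor) is 2005-06-26; completed 2005-06-19, before the deadline.
Step 3: 21 days after 2005-06-19 (when the grievance is advanced to the Director) is 2005-07-10; done 2005-07-08 — timely.
Step 4: 27 days after 2005-07-08 (when a grievance meeting is requested) is 2005-08-04; done 2005-07-15 — timely.
Step 5: 120 days after 2005-05-12 (when the written grievance is presented to the supervisor) is 2005-09-09; completed 2005-09-08, before the deadline.

None — every step was satisfied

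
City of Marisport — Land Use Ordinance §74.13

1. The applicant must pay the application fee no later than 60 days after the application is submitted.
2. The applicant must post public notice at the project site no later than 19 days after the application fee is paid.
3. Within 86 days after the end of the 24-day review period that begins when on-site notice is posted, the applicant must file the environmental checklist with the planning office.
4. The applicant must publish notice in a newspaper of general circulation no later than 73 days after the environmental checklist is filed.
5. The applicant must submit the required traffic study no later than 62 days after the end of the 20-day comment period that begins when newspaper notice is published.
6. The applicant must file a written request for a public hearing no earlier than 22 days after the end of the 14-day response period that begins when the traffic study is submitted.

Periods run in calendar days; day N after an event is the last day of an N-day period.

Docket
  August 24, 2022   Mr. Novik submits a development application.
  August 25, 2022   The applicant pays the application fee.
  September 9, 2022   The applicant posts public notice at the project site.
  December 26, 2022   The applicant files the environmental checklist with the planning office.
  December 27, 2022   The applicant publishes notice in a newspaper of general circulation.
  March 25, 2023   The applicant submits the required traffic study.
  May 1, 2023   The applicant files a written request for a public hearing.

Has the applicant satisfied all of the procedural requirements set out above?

No

Step 1: 60 days after August 24, 2022 (when the application is submitted) is October 23, 2022; done August 25, 2022 — timely.
Step 2: 19 days after August 25, 2022 (when the application fee is paid) is September 13, 2022; September 9, 2022 is within that limit.
Step 3: 86 days after October 3, 2022 (end of the 24-day review period, which began when on-site notice is posted on September 9, 2022) is December 28, 2022; December 26, 2022 is within that limit.
Step 4: 73 days after December 26, 2022 (when the environmental checklist is filed) is March 9, 2023; December 27, 2022 is within that limit.
Step 5: 62 days after January 16, 2023 (end of the 20-day comment period, which began when newspaper notice is published on December 27, 2022) is March 19, 2023; not done until March 25, 2023, 6 days after the deadline.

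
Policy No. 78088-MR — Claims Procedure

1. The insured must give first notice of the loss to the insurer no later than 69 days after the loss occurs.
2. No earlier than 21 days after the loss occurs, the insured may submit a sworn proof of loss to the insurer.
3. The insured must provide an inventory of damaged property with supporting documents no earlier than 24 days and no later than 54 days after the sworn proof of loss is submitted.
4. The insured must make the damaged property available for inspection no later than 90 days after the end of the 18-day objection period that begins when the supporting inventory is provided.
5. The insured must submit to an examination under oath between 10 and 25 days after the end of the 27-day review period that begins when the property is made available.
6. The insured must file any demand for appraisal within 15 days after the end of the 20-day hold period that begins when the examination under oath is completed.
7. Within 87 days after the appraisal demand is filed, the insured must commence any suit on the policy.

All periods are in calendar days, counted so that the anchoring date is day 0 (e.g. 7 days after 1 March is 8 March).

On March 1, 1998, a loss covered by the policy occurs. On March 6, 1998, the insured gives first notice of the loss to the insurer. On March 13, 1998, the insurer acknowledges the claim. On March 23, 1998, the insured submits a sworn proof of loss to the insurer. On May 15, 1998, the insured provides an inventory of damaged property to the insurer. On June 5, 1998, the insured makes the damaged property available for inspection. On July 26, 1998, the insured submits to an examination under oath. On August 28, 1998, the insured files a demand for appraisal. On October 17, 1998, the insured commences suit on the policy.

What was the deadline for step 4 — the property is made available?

The supporting inventory is provided on May 15, 1998; the 18-day objection period therefore ends June 2, 1998, and step 4 runs from that date. 90 days after June 2, 1998 is August 31, 1998.

August 31, 1998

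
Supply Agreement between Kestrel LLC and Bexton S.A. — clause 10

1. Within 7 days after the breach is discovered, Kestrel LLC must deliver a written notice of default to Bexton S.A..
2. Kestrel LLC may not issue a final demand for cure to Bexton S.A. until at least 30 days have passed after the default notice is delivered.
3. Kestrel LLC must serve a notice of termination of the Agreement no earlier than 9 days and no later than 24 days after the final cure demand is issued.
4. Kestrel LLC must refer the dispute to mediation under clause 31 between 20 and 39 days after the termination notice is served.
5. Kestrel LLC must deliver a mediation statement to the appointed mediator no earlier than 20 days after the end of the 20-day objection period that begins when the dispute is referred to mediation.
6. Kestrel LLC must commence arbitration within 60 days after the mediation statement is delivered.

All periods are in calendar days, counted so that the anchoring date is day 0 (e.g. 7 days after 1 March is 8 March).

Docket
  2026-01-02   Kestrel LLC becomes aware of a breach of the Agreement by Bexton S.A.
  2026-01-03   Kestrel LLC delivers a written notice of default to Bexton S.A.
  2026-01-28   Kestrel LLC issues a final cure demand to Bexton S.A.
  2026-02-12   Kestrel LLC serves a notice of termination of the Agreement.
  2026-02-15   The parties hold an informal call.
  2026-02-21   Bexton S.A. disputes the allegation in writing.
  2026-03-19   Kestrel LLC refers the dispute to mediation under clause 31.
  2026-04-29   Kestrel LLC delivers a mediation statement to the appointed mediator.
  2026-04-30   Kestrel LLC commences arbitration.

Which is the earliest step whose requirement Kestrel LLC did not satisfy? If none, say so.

Step 1 — counting 7 days from 2026-01-02 (when the breach is discovered) gives a deadline of 2026-01-09; completed 2026-01-03, before the deadline.
Step 2 — must wait 30 days from 2026-01-03 (when the default notice is delivered), so not before 2026-02-02; acted on 2026-01-28, 5 days prematurely.
Later steps need not be reached.

Step 2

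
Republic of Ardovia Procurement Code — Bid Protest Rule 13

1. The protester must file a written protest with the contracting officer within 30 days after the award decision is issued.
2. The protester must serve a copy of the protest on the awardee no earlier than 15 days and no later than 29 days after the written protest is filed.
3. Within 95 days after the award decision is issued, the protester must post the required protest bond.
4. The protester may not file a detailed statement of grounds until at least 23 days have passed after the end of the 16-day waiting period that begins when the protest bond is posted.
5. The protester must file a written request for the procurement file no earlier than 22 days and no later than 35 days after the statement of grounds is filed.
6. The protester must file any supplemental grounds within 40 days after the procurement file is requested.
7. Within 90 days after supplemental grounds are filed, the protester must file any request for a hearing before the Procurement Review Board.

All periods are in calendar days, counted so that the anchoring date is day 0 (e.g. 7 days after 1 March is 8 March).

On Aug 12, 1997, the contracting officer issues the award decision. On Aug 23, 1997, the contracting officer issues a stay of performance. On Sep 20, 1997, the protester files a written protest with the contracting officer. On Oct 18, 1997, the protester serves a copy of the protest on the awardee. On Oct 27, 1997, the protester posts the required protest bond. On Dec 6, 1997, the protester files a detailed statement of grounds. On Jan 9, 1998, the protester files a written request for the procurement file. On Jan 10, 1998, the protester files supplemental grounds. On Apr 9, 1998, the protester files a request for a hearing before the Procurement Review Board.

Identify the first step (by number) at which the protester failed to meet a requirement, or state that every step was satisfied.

Step 1

(1) due by Aug 12, 1997 + 30 days = Sep 11, 1997; Sep 20, 1997 misses that deadline by 9 days.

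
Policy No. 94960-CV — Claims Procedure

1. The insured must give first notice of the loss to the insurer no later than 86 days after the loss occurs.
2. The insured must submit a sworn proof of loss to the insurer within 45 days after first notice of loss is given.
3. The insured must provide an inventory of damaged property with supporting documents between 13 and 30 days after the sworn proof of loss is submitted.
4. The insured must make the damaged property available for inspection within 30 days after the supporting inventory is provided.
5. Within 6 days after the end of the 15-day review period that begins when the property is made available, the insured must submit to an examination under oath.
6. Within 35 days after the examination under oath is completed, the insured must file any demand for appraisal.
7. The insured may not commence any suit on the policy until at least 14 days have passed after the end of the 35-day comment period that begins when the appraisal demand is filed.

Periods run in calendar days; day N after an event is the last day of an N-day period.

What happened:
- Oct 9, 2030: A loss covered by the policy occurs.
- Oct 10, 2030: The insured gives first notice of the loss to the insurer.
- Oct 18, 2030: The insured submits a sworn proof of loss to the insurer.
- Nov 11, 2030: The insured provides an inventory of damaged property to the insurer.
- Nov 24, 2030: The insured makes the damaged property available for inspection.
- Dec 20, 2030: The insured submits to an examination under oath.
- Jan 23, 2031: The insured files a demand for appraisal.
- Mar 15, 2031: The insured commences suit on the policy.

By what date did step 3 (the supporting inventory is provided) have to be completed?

Nov 17, 2030

Step 3 runs from Oct 18, 2030, when the sworn proof of loss is submitted. The window is 13–30 days after Oct 18, 2030; it closes on Nov 17, 2030.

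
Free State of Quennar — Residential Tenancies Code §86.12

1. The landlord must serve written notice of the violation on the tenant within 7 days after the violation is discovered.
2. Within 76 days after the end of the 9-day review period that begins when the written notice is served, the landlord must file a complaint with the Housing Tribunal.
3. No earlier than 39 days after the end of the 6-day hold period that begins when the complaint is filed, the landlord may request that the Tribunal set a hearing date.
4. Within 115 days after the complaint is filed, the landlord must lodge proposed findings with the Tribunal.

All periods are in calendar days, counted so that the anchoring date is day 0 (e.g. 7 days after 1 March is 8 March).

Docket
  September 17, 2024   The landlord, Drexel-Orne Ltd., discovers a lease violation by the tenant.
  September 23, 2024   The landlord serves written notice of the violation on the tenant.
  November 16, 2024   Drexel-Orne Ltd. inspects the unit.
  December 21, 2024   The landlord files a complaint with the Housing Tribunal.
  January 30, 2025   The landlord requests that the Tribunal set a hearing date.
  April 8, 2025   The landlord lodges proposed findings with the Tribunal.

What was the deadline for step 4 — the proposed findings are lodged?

April 15, 2025

Step 4 runs from December 21, 2024, when the complaint is filed. 115 days after December 21, 2024 is April 15, 2025.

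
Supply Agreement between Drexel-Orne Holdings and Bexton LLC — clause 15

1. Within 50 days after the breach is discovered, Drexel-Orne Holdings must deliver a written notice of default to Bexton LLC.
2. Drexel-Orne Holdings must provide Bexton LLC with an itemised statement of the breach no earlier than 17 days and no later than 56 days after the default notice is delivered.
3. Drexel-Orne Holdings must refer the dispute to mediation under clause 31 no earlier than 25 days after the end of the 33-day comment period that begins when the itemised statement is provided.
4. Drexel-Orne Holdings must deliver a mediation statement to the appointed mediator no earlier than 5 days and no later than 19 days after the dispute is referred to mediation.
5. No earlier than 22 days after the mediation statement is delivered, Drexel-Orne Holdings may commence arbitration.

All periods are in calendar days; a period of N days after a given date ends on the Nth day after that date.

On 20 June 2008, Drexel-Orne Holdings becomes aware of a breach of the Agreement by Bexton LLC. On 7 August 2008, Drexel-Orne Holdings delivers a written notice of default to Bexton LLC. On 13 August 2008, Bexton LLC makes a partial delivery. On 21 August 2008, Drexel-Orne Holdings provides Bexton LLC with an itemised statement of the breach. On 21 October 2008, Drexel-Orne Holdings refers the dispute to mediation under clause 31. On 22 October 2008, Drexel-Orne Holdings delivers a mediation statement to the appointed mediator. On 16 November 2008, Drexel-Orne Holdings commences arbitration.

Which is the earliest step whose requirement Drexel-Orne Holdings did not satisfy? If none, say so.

(1) due by 20 June 2008 + 50 days = 9 August 2008; done 7 August 2008 — timely.
(2) the permitted window runs from 7 August 2008 + 17 = 24 August 2008 to 7 August 2008 + 56 = 2 October 2008; done 21 August 2008 — 3 days before the window opened.
Later steps need not be reached.

Step 2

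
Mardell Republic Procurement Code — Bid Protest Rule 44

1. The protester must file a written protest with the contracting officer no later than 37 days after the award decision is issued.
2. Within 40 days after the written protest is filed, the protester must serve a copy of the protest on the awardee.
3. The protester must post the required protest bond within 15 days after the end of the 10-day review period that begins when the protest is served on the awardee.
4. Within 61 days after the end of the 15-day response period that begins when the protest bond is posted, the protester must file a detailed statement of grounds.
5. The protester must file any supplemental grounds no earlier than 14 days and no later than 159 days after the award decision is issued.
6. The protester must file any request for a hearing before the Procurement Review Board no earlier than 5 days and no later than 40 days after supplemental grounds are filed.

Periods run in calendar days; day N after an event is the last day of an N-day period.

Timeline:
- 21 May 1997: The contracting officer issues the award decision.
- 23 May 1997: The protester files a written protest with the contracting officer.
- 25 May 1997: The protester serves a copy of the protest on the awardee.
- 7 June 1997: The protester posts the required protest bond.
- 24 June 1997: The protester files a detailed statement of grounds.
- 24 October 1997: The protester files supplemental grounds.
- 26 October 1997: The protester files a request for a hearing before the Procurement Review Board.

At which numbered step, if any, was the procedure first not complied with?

Step 6

(1) due by 21 May 1997 + 37 days = 27 June 1997; 23 May 1997 is within that limit.
(2) due by 23 May 1997 + 40 days = 2 July 1997; 25 May 1997 is within that limit.
(3) due by 4 June 1997 + 15 days = 19 June 1997; completed 7 June 1997, before the deadline.
(4) due by 22 June 1997 + 61 days = 22 August 1997; done 24 June 1997 — timely.
(5) the permitted window runs from 21 May 1997 + 14 = 4 June 1997 to 21 May 1997 + 159 = 27 October 1997; done 24 October 1997 — within the window.
(6) the permitted window runs from 24 October 1997 + 5 = 29 October 1997 to 24 October 1997 + 40 = 3 December 1997; done 26 October 1997 — 3 days before the window opened.
No need to go further; step 6 was not satisfied.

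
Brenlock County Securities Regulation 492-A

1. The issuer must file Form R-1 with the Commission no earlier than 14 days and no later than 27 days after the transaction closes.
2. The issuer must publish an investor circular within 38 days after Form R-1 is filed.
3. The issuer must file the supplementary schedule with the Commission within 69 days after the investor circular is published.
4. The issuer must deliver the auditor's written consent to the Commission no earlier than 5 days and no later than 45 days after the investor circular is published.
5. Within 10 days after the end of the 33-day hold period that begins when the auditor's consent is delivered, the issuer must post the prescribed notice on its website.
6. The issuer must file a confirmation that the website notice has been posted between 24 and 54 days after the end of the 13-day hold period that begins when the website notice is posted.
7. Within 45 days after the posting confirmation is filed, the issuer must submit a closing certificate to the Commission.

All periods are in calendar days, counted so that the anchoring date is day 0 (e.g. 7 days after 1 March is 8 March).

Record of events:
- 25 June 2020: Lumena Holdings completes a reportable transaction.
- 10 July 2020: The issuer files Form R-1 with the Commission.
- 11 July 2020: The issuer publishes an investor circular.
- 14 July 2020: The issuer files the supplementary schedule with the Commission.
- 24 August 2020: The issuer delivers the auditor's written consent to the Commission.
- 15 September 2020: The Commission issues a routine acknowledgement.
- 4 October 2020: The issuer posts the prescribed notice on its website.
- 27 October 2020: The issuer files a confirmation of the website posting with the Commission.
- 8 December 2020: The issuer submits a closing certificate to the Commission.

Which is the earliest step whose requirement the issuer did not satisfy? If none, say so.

Step 6

(1) the permitted window runs from 25 June 2020 + 14 = 9 July 2020 to 25 June 2020 + 27 = 22 July 2020; done 10 July 2020, which is between those dates.
(2) due by 10 July 2020 + 38 days = 17 August 2020; 11 July 2020 is within that limit.
(3) due by 11 July 2020 + 69 days = 18 September 2020; done 14 July 2020 — timely.
(4) the permitted window runs from 11 July 2020 + 5 = 16 July 2020 to 11 July 2020 + 45 = 25 August 2020; 24 August 2020 falls inside that range.
(5) due by 26 September 2020 + 10 days = 6 October 2020; completed 4 October 2020, before the deadline.
(6) the permitted window runs from 17 October 2020 + 24 = 10 November 2020 to 17 October 2020 + 54 = 10 December 2020; done 27 October 2020 — 14 days before the window opened.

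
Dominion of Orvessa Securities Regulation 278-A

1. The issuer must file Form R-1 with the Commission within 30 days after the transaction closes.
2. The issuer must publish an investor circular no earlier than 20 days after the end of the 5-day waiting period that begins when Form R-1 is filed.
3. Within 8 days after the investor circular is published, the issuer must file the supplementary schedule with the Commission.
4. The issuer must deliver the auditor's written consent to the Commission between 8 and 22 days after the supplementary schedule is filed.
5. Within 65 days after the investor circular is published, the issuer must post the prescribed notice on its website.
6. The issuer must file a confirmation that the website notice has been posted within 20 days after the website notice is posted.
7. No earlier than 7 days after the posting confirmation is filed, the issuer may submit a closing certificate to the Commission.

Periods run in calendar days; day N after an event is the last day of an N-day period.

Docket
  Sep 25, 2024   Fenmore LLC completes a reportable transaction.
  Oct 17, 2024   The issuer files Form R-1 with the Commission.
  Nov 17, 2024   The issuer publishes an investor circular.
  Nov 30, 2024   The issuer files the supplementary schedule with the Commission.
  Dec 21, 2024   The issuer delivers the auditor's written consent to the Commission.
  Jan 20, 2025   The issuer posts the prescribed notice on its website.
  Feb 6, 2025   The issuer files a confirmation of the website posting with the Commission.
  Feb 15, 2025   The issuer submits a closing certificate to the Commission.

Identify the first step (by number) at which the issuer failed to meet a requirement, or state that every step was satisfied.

Step 1: 30 days after Sep 25, 2024 (when the transaction closes) is Oct 25, 2024; Oct 17, 2024 is within that limit.
Step 2: the earliest permitted date is 20 days after Oct 22, 2024 (end of the 5-day waiting period, which began when Form R-1 is filed on Oct 17, 2024), i.e. Nov 11, 2024; done Nov 17, 2024 — permitted.
Step 3: 8 days after Nov 17, 2024 (when the investor circular is published) is Nov 25, 2024; done Nov 30, 2024 — 5 days late.
No need to go further; step 3 was not satisfied.

Step 3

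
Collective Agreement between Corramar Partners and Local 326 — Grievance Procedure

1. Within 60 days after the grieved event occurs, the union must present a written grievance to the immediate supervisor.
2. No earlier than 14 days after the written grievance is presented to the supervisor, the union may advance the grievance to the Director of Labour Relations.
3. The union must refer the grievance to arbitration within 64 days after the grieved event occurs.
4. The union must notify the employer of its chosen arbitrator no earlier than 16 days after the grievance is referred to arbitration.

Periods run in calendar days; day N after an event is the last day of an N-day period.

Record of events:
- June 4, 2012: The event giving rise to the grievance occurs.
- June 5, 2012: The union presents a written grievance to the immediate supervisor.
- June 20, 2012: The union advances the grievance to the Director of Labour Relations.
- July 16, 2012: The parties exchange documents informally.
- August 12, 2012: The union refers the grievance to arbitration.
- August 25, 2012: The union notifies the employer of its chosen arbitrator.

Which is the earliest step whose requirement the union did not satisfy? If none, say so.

Step 3

Step 1: 60 days after June 4, 2012 (when the grieved event occurs) is August 3, 2012; June 5, 2012 is within that limit.
Step 2: the earliest permitted date is 14 days after June 5, 2012 (when the written grievance is presented to the supervisor), i.e. June 19, 2012; June 20, 2012 is on or after that date.
Step 3: 64 days after June 4, 2012 (when the grieved event occurs) is August 7, 2012; done August 12, 2012 — 5 days late.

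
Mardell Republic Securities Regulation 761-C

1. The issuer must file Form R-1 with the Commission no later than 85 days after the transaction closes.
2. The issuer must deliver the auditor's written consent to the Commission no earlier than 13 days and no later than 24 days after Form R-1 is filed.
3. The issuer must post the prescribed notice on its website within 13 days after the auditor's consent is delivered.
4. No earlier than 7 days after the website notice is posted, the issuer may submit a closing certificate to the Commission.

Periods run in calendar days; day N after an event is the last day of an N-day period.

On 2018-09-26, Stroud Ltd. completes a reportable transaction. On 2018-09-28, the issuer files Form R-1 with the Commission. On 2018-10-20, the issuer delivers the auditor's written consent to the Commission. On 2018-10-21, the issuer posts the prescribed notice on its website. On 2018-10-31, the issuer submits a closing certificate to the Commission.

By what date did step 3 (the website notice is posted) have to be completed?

2018-11-02

Step 3 runs from 2018-10-20, when the auditor's consent is delivered. 13 days after 2018-10-20 is 2018-11-02.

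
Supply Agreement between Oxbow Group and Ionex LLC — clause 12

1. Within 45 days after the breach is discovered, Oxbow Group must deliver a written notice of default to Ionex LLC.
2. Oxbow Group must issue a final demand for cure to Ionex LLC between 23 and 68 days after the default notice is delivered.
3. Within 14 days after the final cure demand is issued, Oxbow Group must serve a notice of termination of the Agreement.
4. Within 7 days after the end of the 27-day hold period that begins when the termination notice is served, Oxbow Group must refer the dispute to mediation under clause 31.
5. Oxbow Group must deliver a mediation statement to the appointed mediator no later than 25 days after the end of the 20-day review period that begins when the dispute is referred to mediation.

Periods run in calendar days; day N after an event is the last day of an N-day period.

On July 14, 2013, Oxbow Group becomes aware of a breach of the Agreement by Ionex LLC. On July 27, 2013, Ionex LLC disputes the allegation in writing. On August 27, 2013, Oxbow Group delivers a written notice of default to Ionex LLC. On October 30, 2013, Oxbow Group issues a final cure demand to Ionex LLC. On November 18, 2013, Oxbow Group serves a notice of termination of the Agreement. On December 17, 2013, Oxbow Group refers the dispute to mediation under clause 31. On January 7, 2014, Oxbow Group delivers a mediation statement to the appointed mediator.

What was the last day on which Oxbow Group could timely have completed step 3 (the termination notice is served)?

November 13, 2013

Step 3 runs from October 30, 2013, when the final cure demand is issued. 14 days after October 30, 2013 is November 13, 2013.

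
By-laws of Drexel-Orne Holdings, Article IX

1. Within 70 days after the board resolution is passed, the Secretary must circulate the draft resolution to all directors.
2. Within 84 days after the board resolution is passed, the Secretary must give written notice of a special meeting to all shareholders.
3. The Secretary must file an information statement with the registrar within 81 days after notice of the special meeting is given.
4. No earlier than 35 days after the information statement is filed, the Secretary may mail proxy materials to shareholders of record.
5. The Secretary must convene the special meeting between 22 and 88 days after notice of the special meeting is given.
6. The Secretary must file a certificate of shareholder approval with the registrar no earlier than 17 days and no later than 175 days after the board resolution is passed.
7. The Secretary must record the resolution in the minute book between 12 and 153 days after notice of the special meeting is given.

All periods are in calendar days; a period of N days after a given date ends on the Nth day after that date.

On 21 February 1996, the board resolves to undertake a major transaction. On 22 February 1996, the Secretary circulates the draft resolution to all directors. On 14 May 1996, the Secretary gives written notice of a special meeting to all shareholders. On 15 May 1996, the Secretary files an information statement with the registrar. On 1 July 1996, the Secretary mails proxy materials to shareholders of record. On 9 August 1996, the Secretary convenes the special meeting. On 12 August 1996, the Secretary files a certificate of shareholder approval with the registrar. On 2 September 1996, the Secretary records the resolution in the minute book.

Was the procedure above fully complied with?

Yes

Step 1 — counting 70 days from 21 February 1996 (when the board resolution is passed) gives a deadline of 1 May 1996; completed 22 February 1996, before the deadline.
Step 2 — counting 84 days from 21 February 1996 (when the board resolution is passed) gives a deadline of 15 May 1996; completed 14 May 1996, before the deadline.
Step 3 — counting 81 days from 14 May 1996 (when notice of the special meeting is given) gives a deadline of 3 August 1996; done 15 May 1996 — timely.
Step 4 — must wait 35 days from 15 May 1996 (when the information statement is filed), so not before 19 June 1996; done 1 July 1996 — permitted.
Step 5 — 22 and 88 days from 14 May 1996 (when notice of the special meeting is given) are 5 June 1996 and 10 August 1996 respectively; done 9 August 1996, which is between those dates.
Step 6 — 17 and 175 days from 21 February 1996 (when the board resolution is passed) are 9 March 1996 and 14 August 1996 respectively; done 12 August 1996 — within the window.
Step 7 — 12 and 153 days from 14 May 1996 (when notice of the special meeting is given) are 26 May 1996 and 14 October 1996 respectively; done 2 September 1996 — within the window.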